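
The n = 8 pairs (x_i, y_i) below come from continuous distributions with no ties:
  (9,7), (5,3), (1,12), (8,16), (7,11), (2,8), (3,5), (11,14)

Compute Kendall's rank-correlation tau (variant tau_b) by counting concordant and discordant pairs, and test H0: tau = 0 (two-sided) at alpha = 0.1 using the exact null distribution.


Step 1: Enumerate the 28 unordered pairs (i,j) with i<j and classify each by sign(x_j-x_i) * sign(y_j-y_i).
  (1,2):dx=-4,dy=-4->C; (1,3):dx=-8,dy=+5->D; (1,4):dx=-1,dy=+9->D; (1,5):dx=-2,dy=+4->D
  (1,6):dx=-7,dy=+1->D; (1,7):dx=-6,dy=-2->C; (1,8):dx=+2,dy=+7->C; (2,3):dx=-4,dy=+9->D
  (2,4):dx=+3,dy=+13->C; (2,5):dx=+2,dy=+8->C; (2,6):dx=-3,dy=+5->D; (2,7):dx=-2,dy=+2->D
  (2,8):dx=+6,dy=+11->C; (3,4):dx=+7,dy=+4->C; (3,5):dx=+6,dy=-1->D; (3,6):dx=+1,dy=-4->D
  (3,7):dx=+2,dy=-7->D; (3,8):dx=+10,dy=+2->C; (4,5):dx=-1,dy=-5->C; (4,6):dx=-6,dy=-8->C
  (4,7):dx=-5,dy=-11->C; (4,8):dx=+3,dy=-2->D; (5,6):dx=-5,dy=-3->C; (5,7):dx=-4,dy=-6->C
  (5,8):dx=+4,dy=+3->C; (6,7):dx=+1,dy=-3->D; (6,8):dx=+9,dy=+6->C; (7,8):dx=+8,dy=+9->C
Step 2: C = 16, D = 12, total pairs = 28.
Step 3: tau = (C - D)/(n(n-1)/2) = (16 - 12)/28 = 0.142857.
Step 4: Exact two-sided p-value (enumerate n! = 40320 permutations of y under H0): p = 0.719544.
Step 5: alpha = 0.1. fail to reject H0.

tau_b = 0.1429 (C=16, D=12), p = 0.719544, fail to reject H0.


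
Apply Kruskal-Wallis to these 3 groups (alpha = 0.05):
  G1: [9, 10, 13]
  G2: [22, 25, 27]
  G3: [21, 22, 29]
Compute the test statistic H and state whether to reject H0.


Step 1: Combine all N = 9 observations and assign midranks.
sorted (value, group, rank): (9,G1,1), (10,G1,2), (13,G1,3), (21,G3,4), (22,G2,5.5), (22,G3,5.5), (25,G2,7), (27,G2,8), (29,G3,9)
Step 2: Sum ranks within each group.
R_1 = 6 (n_1 = 3)
R_2 = 20.5 (n_2 = 3)
R_3 = 18.5 (n_3 = 3)
Step 3: H = 12/(N(N+1)) * sum(R_i^2/n_i) - 3(N+1)
     = 12/(9*10) * (6^2/3 + 20.5^2/3 + 18.5^2/3) - 3*10
     = 0.133333 * 266.167 - 30
     = 5.488889.
Step 4: Ties present; correction factor C = 1 - 6/(9^3 - 9) = 0.991667. Corrected H = 5.488889 / 0.991667 = 5.535014.
Step 5: Under H0, H ~ chi^2(2); p-value = 0.062818.
Step 6: alpha = 0.05. fail to reject H0.

H = 5.5350, df = 2, p = 0.062818, fail to reject H0.


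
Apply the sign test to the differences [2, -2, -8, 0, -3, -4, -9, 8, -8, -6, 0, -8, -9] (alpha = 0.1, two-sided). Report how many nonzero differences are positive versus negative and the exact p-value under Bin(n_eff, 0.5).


Step 1: Discard zero differences. Original n = 13; n_eff = number of nonzero differences = 11.
Nonzero differences (with sign): +2, -2, -8, -3, -4, -9, +8, -8, -6, -8, -9
Step 2: Count signs: positive = 2, negative = 9.
Step 3: Under H0: P(positive) = 0.5, so the number of positives S ~ Bin(11, 0.5).
Step 4: Two-sided exact p-value = sum of Bin(11,0.5) probabilities at or below the observed probability = 0.065430.
Step 5: alpha = 0.1. reject H0.

n_eff = 11, pos = 2, neg = 9, p = 0.065430, reject H0.


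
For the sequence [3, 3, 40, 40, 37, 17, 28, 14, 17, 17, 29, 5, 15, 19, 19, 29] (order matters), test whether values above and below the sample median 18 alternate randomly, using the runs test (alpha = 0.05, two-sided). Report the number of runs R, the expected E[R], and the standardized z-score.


Step 1: Compute median = 18; label A = above, B = below.
Labels in order: BBAAABABBBABBAAA  (n_A = 8, n_B = 8)
Step 2: Count runs R = 8.
Step 3: Under H0 (random ordering), E[R] = 2*n_A*n_B/(n_A+n_B) + 1 = 2*8*8/16 + 1 = 9.0000.
        Var[R] = 2*n_A*n_B*(2*n_A*n_B - n_A - n_B) / ((n_A+n_B)^2 * (n_A+n_B-1)) = 14336/3840 = 3.7333.
        SD[R] = 1.9322.
Step 4: Continuity-corrected z = (R + 0.5 - E[R]) / SD[R] = (8 + 0.5 - 9.0000) / 1.9322 = -0.2588.
Step 5: Two-sided p-value via normal approximation = 2*(1 - Phi(|z|)) = 0.795809.
Step 6: alpha = 0.05. fail to reject H0.

R = 8, z = -0.2588, p = 0.795809, fail to reject H0.


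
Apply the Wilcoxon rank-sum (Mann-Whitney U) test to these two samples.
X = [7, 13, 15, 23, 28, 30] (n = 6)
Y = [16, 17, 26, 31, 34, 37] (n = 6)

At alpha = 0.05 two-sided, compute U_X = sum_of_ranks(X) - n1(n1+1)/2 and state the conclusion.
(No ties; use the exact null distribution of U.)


Step 1: Combine and sort all 12 observations; assign midranks.
sorted (value, group): (7,X), (13,X), (15,X), (16,Y), (17,Y), (23,X), (26,Y), (28,X), (30,X), (31,Y), (34,Y), (37,Y)
ranks: 7->1, 13->2, 15->3, 16->4, 17->5, 23->6, 26->7, 28->8, 30->9, 31->10, 34->11, 37->12
Step 2: Rank sum for X: R1 = 1 + 2 + 3 + 6 + 8 + 9 = 29.
Step 3: U_X = R1 - n1(n1+1)/2 = 29 - 6*7/2 = 29 - 21 = 8.
       U_Y = n1*n2 - U_X = 36 - 8 = 28.
Step 4: No ties, so the exact null distribution of U (based on enumerating the C(12,6) = 924 equally likely rank assignments) gives the two-sided p-value.
Step 5: p-value = 0.132035; compare to alpha = 0.05. fail to reject H0.

U_X = 8, p = 0.132035, fail to reject H0 at alpha = 0.05.


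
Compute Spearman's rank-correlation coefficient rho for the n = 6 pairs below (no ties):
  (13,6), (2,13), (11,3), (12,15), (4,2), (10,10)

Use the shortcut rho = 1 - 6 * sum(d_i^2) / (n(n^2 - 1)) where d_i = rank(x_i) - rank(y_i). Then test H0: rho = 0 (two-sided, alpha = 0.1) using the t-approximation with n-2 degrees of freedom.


Step 1: Rank x and y separately (midranks; no ties here).
rank(x): 13->6, 2->1, 11->4, 12->5, 4->2, 10->3
rank(y): 6->3, 13->5, 3->2, 15->6, 2->1, 10->4
Step 2: d_i = R_x(i) - R_y(i); compute d_i^2.
  (6-3)^2=9, (1-5)^2=16, (4-2)^2=4, (5-6)^2=1, (2-1)^2=1, (3-4)^2=1
sum(d^2) = 32.
Step 3: rho = 1 - 6*32 / (6*(6^2 - 1)) = 1 - 192/210 = 0.085714.
Step 4: Under H0, t = rho * sqrt((n-2)/(1-rho^2)) = 0.1721 ~ t(4).
Step 5: Two-sided p-value from the t-distribution with 4 df = 0.871743.
Step 6: alpha = 0.1. fail to reject H0.

rho = 0.0857, p = 0.871743, fail to reject H0 at alpha = 0.1.


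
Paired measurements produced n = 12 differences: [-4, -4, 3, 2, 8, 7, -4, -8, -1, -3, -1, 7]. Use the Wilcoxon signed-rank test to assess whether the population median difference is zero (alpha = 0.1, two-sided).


Step 1: Drop any zero differences (none here) and take |d_i|.
|d| = [4, 4, 3, 2, 8, 7, 4, 8, 1, 3, 1, 7]
Step 2: Midrank |d_i| (ties get averaged ranks).
ranks: |4|->7, |4|->7, |3|->4.5, |2|->3, |8|->11.5, |7|->9.5, |4|->7, |8|->11.5, |1|->1.5, |3|->4.5, |1|->1.5, |7|->9.5
Step 3: Attach original signs; sum ranks with positive sign and with negative sign.
W+ = 4.5 + 3 + 11.5 + 9.5 + 9.5 = 38
W- = 7 + 7 + 7 + 11.5 + 1.5 + 4.5 + 1.5 = 40
(Check: W+ + W- = 78 should equal n(n+1)/2 = 78.)
Step 4: Test statistic W = min(W+, W-) = 38.
Step 5: Ties in |d|, so use the tie-corrected normal approximation.
        E[W] = n(n+1)/4 = 12*13/4 = 39.
        Tie groups: |d|=1 (t=2), |d|=3 (t=2), |d|=4 (t=3), |d|=7 (t=2), |d|=8 (t=2); sum(t^3 - t) = 48.
        Var[W] = n(n+1)(2n+1)/24 - sum(t^3-t)/48 = 3900/24 - 48/48 = 161.5.
        z = (W - E[W]) / sqrt(Var[W]) = (38 - 39) / 12.7083 = -0.0787.
        Two-sided p = 2*Phi(z) = 0.937280.
Step 6: alpha = 0.1. fail to reject H0.

W+ = 38, W- = 40, W = min = 38, p = 0.937280, fail to reject H0.


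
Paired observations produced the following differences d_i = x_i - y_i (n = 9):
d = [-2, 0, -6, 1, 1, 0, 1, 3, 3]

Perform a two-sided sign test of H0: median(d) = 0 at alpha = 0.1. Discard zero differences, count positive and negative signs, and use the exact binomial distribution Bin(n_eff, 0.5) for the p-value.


Step 1: Discard zero differences. Original n = 9; n_eff = number of nonzero differences = 7.
Nonzero differences (with sign): -2, -6, +1, +1, +1, +3, +3
Step 2: Count signs: positive = 5, negative = 2.
Step 3: Under H0: P(positive) = 0.5, so the number of positives S ~ Bin(7, 0.5).
Step 4: Two-sided exact p-value = sum of Bin(7,0.5) probabilities at or below the observed probability = 0.453125.
Step 5: alpha = 0.1. fail to reject H0.

n_eff = 7, pos = 5, neg = 2, p = 0.453125, fail to reject H0.


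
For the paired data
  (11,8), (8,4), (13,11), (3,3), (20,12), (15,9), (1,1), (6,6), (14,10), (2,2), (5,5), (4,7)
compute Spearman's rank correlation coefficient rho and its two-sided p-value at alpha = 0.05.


Step 1: Rank x and y separately (midranks; no ties here).
rank(x): 11->8, 8->7, 13->9, 3->3, 20->12, 15->11, 1->1, 6->6, 14->10, 2->2, 5->5, 4->4
rank(y): 8->8, 4->4, 11->11, 3->3, 12->12, 9->9, 1->1, 6->6, 10->10, 2->2, 5->5, 7->7
Step 2: d_i = R_x(i) - R_y(i); compute d_i^2.
  (8-8)^2=0, (7-4)^2=9, (9-11)^2=4, (3-3)^2=0, (12-12)^2=0, (11-9)^2=4, (1-1)^2=0, (6-6)^2=0, (10-10)^2=0, (2-2)^2=0, (5-5)^2=0, (4-7)^2=9
sum(d^2) = 26.
Step 3: rho = 1 - 6*26 / (12*(12^2 - 1)) = 1 - 156/1716 = 0.909091.
Step 4: Under H0, t = rho * sqrt((n-2)/(1-rho^2)) = 6.9007 ~ t(10).
Step 5: Two-sided p-value from the t-distribution with 10 df = 0.000042.
Step 6: alpha = 0.05. reject H0.

rho = 0.9091, p = 0.000042, reject H0 at alpha = 0.05.


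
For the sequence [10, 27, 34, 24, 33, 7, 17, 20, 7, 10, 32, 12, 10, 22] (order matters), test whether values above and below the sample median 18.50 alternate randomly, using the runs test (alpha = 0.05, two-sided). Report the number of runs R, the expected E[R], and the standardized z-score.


Step 1: Compute median = 18.50; label A = above, B = below.
Labels in order: BAAAABBABBABBA  (n_A = 7, n_B = 7)
Step 2: Count runs R = 8.
Step 3: Under H0 (random ordering), E[R] = 2*n_A*n_B/(n_A+n_B) + 1 = 2*7*7/14 + 1 = 8.0000.
        Var[R] = 2*n_A*n_B*(2*n_A*n_B - n_A - n_B) / ((n_A+n_B)^2 * (n_A+n_B-1)) = 8232/2548 = 3.2308.
        SD[R] = 1.7974.
Step 4: R = E[R], so z = 0 with no continuity correction.
Step 5: Two-sided p-value via normal approximation = 2*(1 - Phi(|z|)) = 1.000000.
Step 6: alpha = 0.05. fail to reject H0.

R = 8, z = 0.0000, p = 1.000000, fail to reject H0.


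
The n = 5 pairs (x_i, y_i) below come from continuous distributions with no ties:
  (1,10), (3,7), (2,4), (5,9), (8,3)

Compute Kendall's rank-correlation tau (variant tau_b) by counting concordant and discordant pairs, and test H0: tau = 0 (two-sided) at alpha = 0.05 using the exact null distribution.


Step 1: Enumerate the 10 unordered pairs (i,j) with i<j and classify each by sign(x_j-x_i) * sign(y_j-y_i).
  (1,2):dx=+2,dy=-3->D; (1,3):dx=+1,dy=-6->D; (1,4):dx=+4,dy=-1->D; (1,5):dx=+7,dy=-7->D
  (2,3):dx=-1,dy=-3->C; (2,4):dx=+2,dy=+2->C; (2,5):dx=+5,dy=-4->D; (3,4):dx=+3,dy=+5->C
  (3,5):dx=+6,dy=-1->D; (4,5):dx=+3,dy=-6->D
Step 2: C = 3, D = 7, total pairs = 10.
Step 3: tau = (C - D)/(n(n-1)/2) = (3 - 7)/10 = -0.400000.
Step 4: Exact two-sided p-value (enumerate n! = 120 permutations of y under H0): p = 0.483333.
Step 5: alpha = 0.05. fail to reject H0.

tau_b = -0.4000 (C=3, D=7), p = 0.483333, fail to reject H0.


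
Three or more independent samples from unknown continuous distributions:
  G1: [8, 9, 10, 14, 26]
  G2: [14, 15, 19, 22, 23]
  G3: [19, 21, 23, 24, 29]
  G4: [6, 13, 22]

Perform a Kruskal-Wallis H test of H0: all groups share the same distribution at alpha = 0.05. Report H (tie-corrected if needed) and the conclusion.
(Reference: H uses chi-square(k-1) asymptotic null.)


Step 1: Combine all N = 18 observations and assign midranks.
sorted (value, group, rank): (6,G4,1), (8,G1,2), (9,G1,3), (10,G1,4), (13,G4,5), (14,G1,6.5), (14,G2,6.5), (15,G2,8), (19,G2,9.5), (19,G3,9.5), (21,G3,11), (22,G2,12.5), (22,G4,12.5), (23,G2,14.5), (23,G3,14.5), (24,G3,16), (26,G1,17), (29,G3,18)
Step 2: Sum ranks within each group.
R_1 = 32.5 (n_1 = 5)
R_2 = 51 (n_2 = 5)
R_3 = 69 (n_3 = 5)
R_4 = 18.5 (n_4 = 3)
Step 3: H = 12/(N(N+1)) * sum(R_i^2/n_i) - 3(N+1)
     = 12/(18*19) * (32.5^2/5 + 51^2/5 + 69^2/5 + 18.5^2/3) - 3*19
     = 0.035088 * 1797.73 - 57
     = 6.078363.
Step 4: Ties present; correction factor C = 1 - 24/(18^3 - 18) = 0.995872. Corrected H = 6.078363 / 0.995872 = 6.103558.
Step 5: Under H0, H ~ chi^2(3); p-value = 0.106679.
Step 6: alpha = 0.05. fail to reject H0.

H = 6.1036, df = 3, p = 0.106679, fail to reject H0.


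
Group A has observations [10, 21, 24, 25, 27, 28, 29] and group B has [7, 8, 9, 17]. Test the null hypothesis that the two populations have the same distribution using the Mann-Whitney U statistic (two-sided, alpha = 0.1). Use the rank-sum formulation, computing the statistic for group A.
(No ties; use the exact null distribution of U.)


Step 1: Combine and sort all 11 observations; assign midranks.
sorted (value, group): (7,Y), (8,Y), (9,Y), (10,X), (17,Y), (21,X), (24,X), (25,X), (27,X), (28,X), (29,X)
ranks: 7->1, 8->2, 9->3, 10->4, 17->5, 21->6, 24->7, 25->8, 27->9, 28->10, 29->11
Step 2: Rank sum for X: R1 = 4 + 6 + 7 + 8 + 9 + 10 + 11 = 55.
Step 3: U_X = R1 - n1(n1+1)/2 = 55 - 7*8/2 = 55 - 28 = 27.
       U_Y = n1*n2 - U_X = 28 - 27 = 1.
Step 4: No ties, so the exact null distribution of U (based on enumerating the C(11,7) = 330 equally likely rank assignments) gives the two-sided p-value.
Step 5: p-value = 0.012121; compare to alpha = 0.1. reject H0.

U_X = 27, p = 0.012121, reject H0 at alpha = 0.1.


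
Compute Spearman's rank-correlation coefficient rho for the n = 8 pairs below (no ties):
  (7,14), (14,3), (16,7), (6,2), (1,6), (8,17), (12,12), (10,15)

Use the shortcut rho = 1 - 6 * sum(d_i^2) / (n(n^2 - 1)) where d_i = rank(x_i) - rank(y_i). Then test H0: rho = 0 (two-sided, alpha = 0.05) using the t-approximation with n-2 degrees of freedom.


Step 1: Rank x and y separately (midranks; no ties here).
rank(x): 7->3, 14->7, 16->8, 6->2, 1->1, 8->4, 12->6, 10->5
rank(y): 14->6, 3->2, 7->4, 2->1, 6->3, 17->8, 12->5, 15->7
Step 2: d_i = R_x(i) - R_y(i); compute d_i^2.
  (3-6)^2=9, (7-2)^2=25, (8-4)^2=16, (2-1)^2=1, (1-3)^2=4, (4-8)^2=16, (6-5)^2=1, (5-7)^2=4
sum(d^2) = 76.
Step 3: rho = 1 - 6*76 / (8*(8^2 - 1)) = 1 - 456/504 = 0.095238.
Step 4: Under H0, t = rho * sqrt((n-2)/(1-rho^2)) = 0.2343 ~ t(6).
Step 5: Two-sided p-value from the t-distribution with 6 df = 0.822505.
Step 6: alpha = 0.05. fail to reject H0.

rho = 0.0952, p = 0.822505, fail to reject H0 at alpha = 0.05.


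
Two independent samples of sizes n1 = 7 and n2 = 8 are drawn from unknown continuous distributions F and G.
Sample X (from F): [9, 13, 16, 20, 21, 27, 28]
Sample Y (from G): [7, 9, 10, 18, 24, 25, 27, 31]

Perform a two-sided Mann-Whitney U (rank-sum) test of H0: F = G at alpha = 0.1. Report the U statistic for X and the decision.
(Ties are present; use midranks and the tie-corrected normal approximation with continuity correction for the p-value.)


Step 1: Combine and sort all 15 observations; assign midranks.
sorted (value, group): (7,Y), (9,X), (9,Y), (10,Y), (13,X), (16,X), (18,Y), (20,X), (21,X), (24,Y), (25,Y), (27,X), (27,Y), (28,X), (31,Y)
ranks: 7->1, 9->2.5, 9->2.5, 10->4, 13->5, 16->6, 18->7, 20->8, 21->9, 24->10, 25->11, 27->12.5, 27->12.5, 28->14, 31->15
Step 2: Rank sum for X: R1 = 2.5 + 5 + 6 + 8 + 9 + 12.5 + 14 = 57.
Step 3: U_X = R1 - n1(n1+1)/2 = 57 - 7*8/2 = 57 - 28 = 29.
       U_Y = n1*n2 - U_X = 56 - 29 = 27.
Step 4: Ties are present, so use the tie-corrected normal approximation (with continuity correction) for the p-value.
Step 5: p-value = 0.953775; compare to alpha = 0.1. fail to reject H0.

U_X = 29, p = 0.953775, fail to reject H0 at alpha = 0.1.


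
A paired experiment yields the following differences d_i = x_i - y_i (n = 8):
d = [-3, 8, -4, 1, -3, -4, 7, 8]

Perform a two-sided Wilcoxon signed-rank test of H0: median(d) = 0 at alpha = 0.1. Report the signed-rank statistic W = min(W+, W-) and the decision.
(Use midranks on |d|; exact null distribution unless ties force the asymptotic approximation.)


Step 1: Drop any zero differences (none here) and take |d_i|.
|d| = [3, 8, 4, 1, 3, 4, 7, 8]
Step 2: Midrank |d_i| (ties get averaged ranks).
ranks: |3|->2.5, |8|->7.5, |4|->4.5, |1|->1, |3|->2.5, |4|->4.5, |7|->6, |8|->7.5
Step 3: Attach original signs; sum ranks with positive sign and with negative sign.
W+ = 7.5 + 1 + 6 + 7.5 = 22
W- = 2.5 + 4.5 + 2.5 + 4.5 = 14
(Check: W+ + W- = 36 should equal n(n+1)/2 = 36.)
Step 4: Test statistic W = min(W+, W-) = 14.
Step 5: Ties in |d|, so use the tie-corrected normal approximation.
        E[W] = n(n+1)/4 = 8*9/4 = 18.
        Tie groups: |d|=3 (t=2), |d|=4 (t=2), |d|=8 (t=2); sum(t^3 - t) = 18.
        Var[W] = n(n+1)(2n+1)/24 - sum(t^3-t)/48 = 1224/24 - 18/48 = 50.625.
        z = (W - E[W]) / sqrt(Var[W]) = (14 - 18) / 7.1151 = -0.5622.
        Two-sided p = 2*Phi(z) = 0.573992.
Step 6: alpha = 0.1. fail to reject H0.

W+ = 22, W- = 14, W = min = 14, p = 0.573992, fail to reject H0.


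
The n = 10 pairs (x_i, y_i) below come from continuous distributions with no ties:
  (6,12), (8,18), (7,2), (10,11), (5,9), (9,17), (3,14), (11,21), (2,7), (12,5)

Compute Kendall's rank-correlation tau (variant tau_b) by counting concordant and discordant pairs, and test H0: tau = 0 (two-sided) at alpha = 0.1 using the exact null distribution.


Step 1: Enumerate the 45 unordered pairs (i,j) with i<j and classify each by sign(x_j-x_i) * sign(y_j-y_i).
  (1,2):dx=+2,dy=+6->C; (1,3):dx=+1,dy=-10->D; (1,4):dx=+4,dy=-1->D; (1,5):dx=-1,dy=-3->C
  (1,6):dx=+3,dy=+5->C; (1,7):dx=-3,dy=+2->D; (1,8):dx=+5,dy=+9->C; (1,9):dx=-4,dy=-5->C
  (1,10):dx=+6,dy=-7->D; (2,3):dx=-1,dy=-16->C; (2,4):dx=+2,dy=-7->D; (2,5):dx=-3,dy=-9->C
  (2,6):dx=+1,dy=-1->D; (2,7):dx=-5,dy=-4->C; (2,8):dx=+3,dy=+3->C; (2,9):dx=-6,dy=-11->C
  (2,10):dx=+4,dy=-13->D; (3,4):dx=+3,dy=+9->C; (3,5):dx=-2,dy=+7->D; (3,6):dx=+2,dy=+15->C
  (3,7):dx=-4,dy=+12->D; (3,8):dx=+4,dy=+19->C; (3,9):dx=-5,dy=+5->D; (3,10):dx=+5,dy=+3->C
  (4,5):dx=-5,dy=-2->C; (4,6):dx=-1,dy=+6->D; (4,7):dx=-7,dy=+3->D; (4,8):dx=+1,dy=+10->C
  (4,9):dx=-8,dy=-4->C; (4,10):dx=+2,dy=-6->D; (5,6):dx=+4,dy=+8->C; (5,7):dx=-2,dy=+5->D
  (5,8):dx=+6,dy=+12->C; (5,9):dx=-3,dy=-2->C; (5,10):dx=+7,dy=-4->D; (6,7):dx=-6,dy=-3->C
  (6,8):dx=+2,dy=+4->C; (6,9):dx=-7,dy=-10->C; (6,10):dx=+3,dy=-12->D; (7,8):dx=+8,dy=+7->C
  (7,9):dx=-1,dy=-7->C; (7,10):dx=+9,dy=-9->D; (8,9):dx=-9,dy=-14->C; (8,10):dx=+1,dy=-16->D
  (9,10):dx=+10,dy=-2->D
Step 2: C = 26, D = 19, total pairs = 45.
Step 3: tau = (C - D)/(n(n-1)/2) = (26 - 19)/45 = 0.155556.
Step 4: Exact two-sided p-value (enumerate n! = 3628800 permutations of y under H0): p = 0.600654.
Step 5: alpha = 0.1. fail to reject H0.

tau_b = 0.1556 (C=26, D=19), p = 0.600654, fail to reject H0.


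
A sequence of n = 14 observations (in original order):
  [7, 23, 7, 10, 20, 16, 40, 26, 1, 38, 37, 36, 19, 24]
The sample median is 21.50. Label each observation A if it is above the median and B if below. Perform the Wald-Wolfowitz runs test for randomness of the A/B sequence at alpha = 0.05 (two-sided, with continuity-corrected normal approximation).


Step 1: Compute median = 21.50; label A = above, B = below.
Labels in order: BABBBBAABAAABA  (n_A = 7, n_B = 7)
Step 2: Count runs R = 8.
Step 3: Under H0 (random ordering), E[R] = 2*n_A*n_B/(n_A+n_B) + 1 = 2*7*7/14 + 1 = 8.0000.
        Var[R] = 2*n_A*n_B*(2*n_A*n_B - n_A - n_B) / ((n_A+n_B)^2 * (n_A+n_B-1)) = 8232/2548 = 3.2308.
        SD[R] = 1.7974.
Step 4: R = E[R], so z = 0 with no continuity correction.
Step 5: Two-sided p-value via normal approximation = 2*(1 - Phi(|z|)) = 1.000000.
Step 6: alpha = 0.05. fail to reject H0.

R = 8, z = 0.0000, p = 1.000000, fail to reject H0.


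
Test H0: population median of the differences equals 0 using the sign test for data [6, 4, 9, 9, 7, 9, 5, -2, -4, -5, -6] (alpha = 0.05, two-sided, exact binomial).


Step 1: Discard zero differences. Original n = 11; n_eff = number of nonzero differences = 11.
Nonzero differences (with sign): +6, +4, +9, +9, +7, +9, +5, -2, -4, -5, -6
Step 2: Count signs: positive = 7, negative = 4.
Step 3: Under H0: P(positive) = 0.5, so the number of positives S ~ Bin(11, 0.5).
Step 4: Two-sided exact p-value = sum of Bin(11,0.5) probabilities at or below the observed probability = 0.548828.
Step 5: alpha = 0.05. fail to reject H0.

n_eff = 11, pos = 7, neg = 4, p = 0.548828, fail to reject H0.


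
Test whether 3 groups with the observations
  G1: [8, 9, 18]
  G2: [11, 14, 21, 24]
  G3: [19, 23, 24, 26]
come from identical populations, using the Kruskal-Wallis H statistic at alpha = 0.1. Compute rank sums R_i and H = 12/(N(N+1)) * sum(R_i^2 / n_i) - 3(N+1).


Step 1: Combine all N = 11 observations and assign midranks.
sorted (value, group, rank): (8,G1,1), (9,G1,2), (11,G2,3), (14,G2,4), (18,G1,5), (19,G3,6), (21,G2,7), (23,G3,8), (24,G2,9.5), (24,G3,9.5), (26,G3,11)
Step 2: Sum ranks within each group.
R_1 = 8 (n_1 = 3)
R_2 = 23.5 (n_2 = 4)
R_3 = 34.5 (n_3 = 4)
Step 3: H = 12/(N(N+1)) * sum(R_i^2/n_i) - 3(N+1)
     = 12/(11*12) * (8^2/3 + 23.5^2/4 + 34.5^2/4) - 3*12
     = 0.090909 * 456.958 - 36
     = 5.541667.
Step 4: Ties present; correction factor C = 1 - 6/(11^3 - 11) = 0.995455. Corrected H = 5.541667 / 0.995455 = 5.566971.
Step 5: Under H0, H ~ chi^2(2); p-value = 0.061823.
Step 6: alpha = 0.1. reject H0.

H = 5.5670, df = 2, p = 0.061823, reject H0.


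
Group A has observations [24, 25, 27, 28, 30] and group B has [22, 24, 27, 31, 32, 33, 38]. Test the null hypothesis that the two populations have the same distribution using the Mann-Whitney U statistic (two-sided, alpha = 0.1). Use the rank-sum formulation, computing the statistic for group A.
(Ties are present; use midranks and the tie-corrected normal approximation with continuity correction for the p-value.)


Step 1: Combine and sort all 12 observations; assign midranks.
sorted (value, group): (22,Y), (24,X), (24,Y), (25,X), (27,X), (27,Y), (28,X), (30,X), (31,Y), (32,Y), (33,Y), (38,Y)
ranks: 22->1, 24->2.5, 24->2.5, 25->4, 27->5.5, 27->5.5, 28->7, 30->8, 31->9, 32->10, 33->11, 38->12
Step 2: Rank sum for X: R1 = 2.5 + 4 + 5.5 + 7 + 8 = 27.
Step 3: U_X = R1 - n1(n1+1)/2 = 27 - 5*6/2 = 27 - 15 = 12.
       U_Y = n1*n2 - U_X = 35 - 12 = 23.
Step 4: Ties are present, so use the tie-corrected normal approximation (with continuity correction) for the p-value.
Step 5: p-value = 0.415157; compare to alpha = 0.1. fail to reject H0.

U_X = 12, p = 0.415157, fail to reject H0 at alpha = 0.1.


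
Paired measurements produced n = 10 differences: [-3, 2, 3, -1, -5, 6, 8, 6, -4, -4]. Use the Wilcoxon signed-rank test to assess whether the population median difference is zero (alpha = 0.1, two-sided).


Step 1: Drop any zero differences (none here) and take |d_i|.
|d| = [3, 2, 3, 1, 5, 6, 8, 6, 4, 4]
Step 2: Midrank |d_i| (ties get averaged ranks).
ranks: |3|->3.5, |2|->2, |3|->3.5, |1|->1, |5|->7, |6|->8.5, |8|->10, |6|->8.5, |4|->5.5, |4|->5.5
Step 3: Attach original signs; sum ranks with positive sign and with negative sign.
W+ = 2 + 3.5 + 8.5 + 10 + 8.5 = 32.5
W- = 3.5 + 1 + 7 + 5.5 + 5.5 = 22.5
(Check: W+ + W- = 55 should equal n(n+1)/2 = 55.)
Step 4: Test statistic W = min(W+, W-) = 22.5.
Step 5: Ties in |d|, so use the tie-corrected normal approximation.
        E[W] = n(n+1)/4 = 10*11/4 = 27.5.
        Tie groups: |d|=3 (t=2), |d|=4 (t=2), |d|=6 (t=2); sum(t^3 - t) = 18.
        Var[W] = n(n+1)(2n+1)/24 - sum(t^3-t)/48 = 2310/24 - 18/48 = 95.875.
        z = (W - E[W]) / sqrt(Var[W]) = (22.5 - 27.5) / 9.7916 = -0.5106.
        Two-sided p = 2*Phi(z) = 0.609601.
Step 6: alpha = 0.1. fail to reject H0.

W+ = 32.5, W- = 22.5, W = min = 22.5, p = 0.609601, fail to reject H0.


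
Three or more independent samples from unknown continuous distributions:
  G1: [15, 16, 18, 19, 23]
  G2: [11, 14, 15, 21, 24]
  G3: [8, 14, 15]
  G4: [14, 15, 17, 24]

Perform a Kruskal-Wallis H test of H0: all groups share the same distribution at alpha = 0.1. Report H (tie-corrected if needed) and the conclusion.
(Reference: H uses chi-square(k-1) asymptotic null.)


Step 1: Combine all N = 17 observations and assign midranks.
sorted (value, group, rank): (8,G3,1), (11,G2,2), (14,G2,4), (14,G3,4), (14,G4,4), (15,G1,7.5), (15,G2,7.5), (15,G3,7.5), (15,G4,7.5), (16,G1,10), (17,G4,11), (18,G1,12), (19,G1,13), (21,G2,14), (23,G1,15), (24,G2,16.5), (24,G4,16.5)
Step 2: Sum ranks within each group.
R_1 = 57.5 (n_1 = 5)
R_2 = 44 (n_2 = 5)
R_3 = 12.5 (n_3 = 3)
R_4 = 39 (n_4 = 4)
Step 3: H = 12/(N(N+1)) * sum(R_i^2/n_i) - 3(N+1)
     = 12/(17*18) * (57.5^2/5 + 44^2/5 + 12.5^2/3 + 39^2/4) - 3*18
     = 0.039216 * 1480.78 - 54
     = 4.069935.
Step 4: Ties present; correction factor C = 1 - 90/(17^3 - 17) = 0.981618. Corrected H = 4.069935 / 0.981618 = 4.146151.
Step 5: Under H0, H ~ chi^2(3); p-value = 0.246109.
Step 6: alpha = 0.1. fail to reject H0.

H = 4.1462, df = 3, p = 0.246109, fail to reject H0.


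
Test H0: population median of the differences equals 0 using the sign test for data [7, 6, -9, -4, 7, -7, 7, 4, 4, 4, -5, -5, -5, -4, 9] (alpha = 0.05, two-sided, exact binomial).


Step 1: Discard zero differences. Original n = 15; n_eff = number of nonzero differences = 15.
Nonzero differences (with sign): +7, +6, -9, -4, +7, -7, +7, +4, +4, +4, -5, -5, -5, -4, +9
Step 2: Count signs: positive = 8, negative = 7.
Step 3: Under H0: P(positive) = 0.5, so the number of positives S ~ Bin(15, 0.5).
Step 4: Two-sided exact p-value = sum of Bin(15,0.5) probabilities at or below the observed probability = 1.000000.
Step 5: alpha = 0.05. fail to reject H0.

n_eff = 15, pos = 8, neg = 7, p = 1.000000, fail to reject H0.


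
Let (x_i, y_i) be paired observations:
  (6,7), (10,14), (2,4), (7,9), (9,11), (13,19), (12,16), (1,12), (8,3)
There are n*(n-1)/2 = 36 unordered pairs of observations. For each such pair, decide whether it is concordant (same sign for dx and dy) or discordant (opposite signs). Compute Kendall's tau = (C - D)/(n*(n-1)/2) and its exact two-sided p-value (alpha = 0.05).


Step 1: Enumerate the 36 unordered pairs (i,j) with i<j and classify each by sign(x_j-x_i) * sign(y_j-y_i).
  (1,2):dx=+4,dy=+7->C; (1,3):dx=-4,dy=-3->C; (1,4):dx=+1,dy=+2->C; (1,5):dx=+3,dy=+4->C
  (1,6):dx=+7,dy=+12->C; (1,7):dx=+6,dy=+9->C; (1,8):dx=-5,dy=+5->D; (1,9):dx=+2,dy=-4->D
  (2,3):dx=-8,dy=-10->C; (2,4):dx=-3,dy=-5->C; (2,5):dx=-1,dy=-3->C; (2,6):dx=+3,dy=+5->C
  (2,7):dx=+2,dy=+2->C; (2,8):dx=-9,dy=-2->C; (2,9):dx=-2,dy=-11->C; (3,4):dx=+5,dy=+5->C
  (3,5):dx=+7,dy=+7->C; (3,6):dx=+11,dy=+15->C; (3,7):dx=+10,dy=+12->C; (3,8):dx=-1,dy=+8->D
  (3,9):dx=+6,dy=-1->D; (4,5):dx=+2,dy=+2->C; (4,6):dx=+6,dy=+10->C; (4,7):dx=+5,dy=+7->C
  (4,8):dx=-6,dy=+3->D; (4,9):dx=+1,dy=-6->D; (5,6):dx=+4,dy=+8->C; (5,7):dx=+3,dy=+5->C
  (5,8):dx=-8,dy=+1->D; (5,9):dx=-1,dy=-8->C; (6,7):dx=-1,dy=-3->C; (6,8):dx=-12,dy=-7->C
  (6,9):dx=-5,dy=-16->C; (7,8):dx=-11,dy=-4->C; (7,9):dx=-4,dy=-13->C; (8,9):dx=+7,dy=-9->D
Step 2: C = 28, D = 8, total pairs = 36.
Step 3: tau = (C - D)/(n(n-1)/2) = (28 - 8)/36 = 0.555556.
Step 4: Exact two-sided p-value (enumerate n! = 362880 permutations of y under H0): p = 0.044615.
Step 5: alpha = 0.05. reject H0.

tau_b = 0.5556 (C=28, D=8), p = 0.044615, reject H0.


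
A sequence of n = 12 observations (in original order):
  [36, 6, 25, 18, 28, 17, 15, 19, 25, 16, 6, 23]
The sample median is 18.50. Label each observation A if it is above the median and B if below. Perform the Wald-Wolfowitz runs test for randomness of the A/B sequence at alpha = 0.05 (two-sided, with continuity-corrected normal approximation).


Step 1: Compute median = 18.50; label A = above, B = below.
Labels in order: ABABABBAABBA  (n_A = 6, n_B = 6)
Step 2: Count runs R = 9.
Step 3: Under H0 (random ordering), E[R] = 2*n_A*n_B/(n_A+n_B) + 1 = 2*6*6/12 + 1 = 7.0000.
        Var[R] = 2*n_A*n_B*(2*n_A*n_B - n_A - n_B) / ((n_A+n_B)^2 * (n_A+n_B-1)) = 4320/1584 = 2.7273.
        SD[R] = 1.6514.
Step 4: Continuity-corrected z = (R - 0.5 - E[R]) / SD[R] = (9 - 0.5 - 7.0000) / 1.6514 = 0.9083.
Step 5: Two-sided p-value via normal approximation = 2*(1 - Phi(|z|)) = 0.363722.
Step 6: alpha = 0.05. fail to reject H0.

R = 9, z = 0.9083, p = 0.363722, fail to reject H0.


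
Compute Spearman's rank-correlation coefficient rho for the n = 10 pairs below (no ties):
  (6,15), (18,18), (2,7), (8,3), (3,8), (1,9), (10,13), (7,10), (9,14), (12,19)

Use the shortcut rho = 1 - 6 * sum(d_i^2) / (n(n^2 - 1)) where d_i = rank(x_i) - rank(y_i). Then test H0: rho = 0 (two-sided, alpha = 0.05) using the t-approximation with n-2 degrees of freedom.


Step 1: Rank x and y separately (midranks; no ties here).
rank(x): 6->4, 18->10, 2->2, 8->6, 3->3, 1->1, 10->8, 7->5, 9->7, 12->9
rank(y): 15->8, 18->9, 7->2, 3->1, 8->3, 9->4, 13->6, 10->5, 14->7, 19->10
Step 2: d_i = R_x(i) - R_y(i); compute d_i^2.
  (4-8)^2=16, (10-9)^2=1, (2-2)^2=0, (6-1)^2=25, (3-3)^2=0, (1-4)^2=9, (8-6)^2=4, (5-5)^2=0, (7-7)^2=0, (9-10)^2=1
sum(d^2) = 56.
Step 3: rho = 1 - 6*56 / (10*(10^2 - 1)) = 1 - 336/990 = 0.660606.
Step 4: Under H0, t = rho * sqrt((n-2)/(1-rho^2)) = 2.4889 ~ t(8).
Step 5: Two-sided p-value from the t-distribution with 8 df = 0.037588.
Step 6: alpha = 0.05. reject H0.

rho = 0.6606, p = 0.037588, reject H0 at alpha = 0.05.


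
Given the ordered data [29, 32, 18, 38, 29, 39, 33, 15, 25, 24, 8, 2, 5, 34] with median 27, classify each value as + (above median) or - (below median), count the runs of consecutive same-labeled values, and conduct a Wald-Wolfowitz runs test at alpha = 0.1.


Step 1: Compute median = 27; label A = above, B = below.
Labels in order: AABAAAABBBBBBA  (n_A = 7, n_B = 7)
Step 2: Count runs R = 5.
Step 3: Under H0 (random ordering), E[R] = 2*n_A*n_B/(n_A+n_B) + 1 = 2*7*7/14 + 1 = 8.0000.
        Var[R] = 2*n_A*n_B*(2*n_A*n_B - n_A - n_B) / ((n_A+n_B)^2 * (n_A+n_B-1)) = 8232/2548 = 3.2308.
        SD[R] = 1.7974.
Step 4: Continuity-corrected z = (R + 0.5 - E[R]) / SD[R] = (5 + 0.5 - 8.0000) / 1.7974 = -1.3909.
Step 5: Two-sided p-value via normal approximation = 2*(1 - Phi(|z|)) = 0.164264.
Step 6: alpha = 0.1. fail to reject H0.

R = 5, z = -1.3909, p = 0.164264, fail to reject H0.


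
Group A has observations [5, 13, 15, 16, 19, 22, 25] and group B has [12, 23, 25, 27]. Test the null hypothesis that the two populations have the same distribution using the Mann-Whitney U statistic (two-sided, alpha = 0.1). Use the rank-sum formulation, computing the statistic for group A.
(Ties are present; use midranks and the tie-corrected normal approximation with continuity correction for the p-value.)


Step 1: Combine and sort all 11 observations; assign midranks.
sorted (value, group): (5,X), (12,Y), (13,X), (15,X), (16,X), (19,X), (22,X), (23,Y), (25,X), (25,Y), (27,Y)
ranks: 5->1, 12->2, 13->3, 15->4, 16->5, 19->6, 22->7, 23->8, 25->9.5, 25->9.5, 27->11
Step 2: Rank sum for X: R1 = 1 + 3 + 4 + 5 + 6 + 7 + 9.5 = 35.5.
Step 3: U_X = R1 - n1(n1+1)/2 = 35.5 - 7*8/2 = 35.5 - 28 = 7.5.
       U_Y = n1*n2 - U_X = 28 - 7.5 = 20.5.
Step 4: Ties are present, so use the tie-corrected normal approximation (with continuity correction) for the p-value.
Step 5: p-value = 0.255756; compare to alpha = 0.1. fail to reject H0.

U_X = 7.5, p = 0.255756, fail to reject H0 at alpha = 0.1.


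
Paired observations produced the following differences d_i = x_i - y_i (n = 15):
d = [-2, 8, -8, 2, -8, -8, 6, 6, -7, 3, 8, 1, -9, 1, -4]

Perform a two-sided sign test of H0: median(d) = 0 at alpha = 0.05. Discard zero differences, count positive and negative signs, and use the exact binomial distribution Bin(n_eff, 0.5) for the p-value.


Step 1: Discard zero differences. Original n = 15; n_eff = number of nonzero differences = 15.
Nonzero differences (with sign): -2, +8, -8, +2, -8, -8, +6, +6, -7, +3, +8, +1, -9, +1, -4
Step 2: Count signs: positive = 8, negative = 7.
Step 3: Under H0: P(positive) = 0.5, so the number of positives S ~ Bin(15, 0.5).
Step 4: Two-sided exact p-value = sum of Bin(15,0.5) probabilities at or below the observed probability = 1.000000.
Step 5: alpha = 0.05. fail to reject H0.

n_eff = 15, pos = 8, neg = 7, p = 1.000000, fail to reject H0.


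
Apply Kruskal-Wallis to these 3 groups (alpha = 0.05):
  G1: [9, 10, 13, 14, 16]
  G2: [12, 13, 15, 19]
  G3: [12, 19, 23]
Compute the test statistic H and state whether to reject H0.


Step 1: Combine all N = 12 observations and assign midranks.
sorted (value, group, rank): (9,G1,1), (10,G1,2), (12,G2,3.5), (12,G3,3.5), (13,G1,5.5), (13,G2,5.5), (14,G1,7), (15,G2,8), (16,G1,9), (19,G2,10.5), (19,G3,10.5), (23,G3,12)
Step 2: Sum ranks within each group.
R_1 = 24.5 (n_1 = 5)
R_2 = 27.5 (n_2 = 4)
R_3 = 26 (n_3 = 3)
Step 3: H = 12/(N(N+1)) * sum(R_i^2/n_i) - 3(N+1)
     = 12/(12*13) * (24.5^2/5 + 27.5^2/4 + 26^2/3) - 3*13
     = 0.076923 * 534.446 - 39
     = 2.111218.
Step 4: Ties present; correction factor C = 1 - 18/(12^3 - 12) = 0.989510. Corrected H = 2.111218 / 0.989510 = 2.133598.
Step 5: Under H0, H ~ chi^2(2); p-value = 0.344108.
Step 6: alpha = 0.05. fail to reject H0.

H = 2.1336, df = 2, p = 0.344108, fail to reject H0.


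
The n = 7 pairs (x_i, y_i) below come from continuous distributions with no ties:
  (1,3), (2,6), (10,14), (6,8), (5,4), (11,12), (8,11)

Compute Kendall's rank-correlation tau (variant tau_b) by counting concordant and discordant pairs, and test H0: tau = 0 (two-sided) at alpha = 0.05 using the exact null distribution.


Step 1: Enumerate the 21 unordered pairs (i,j) with i<j and classify each by sign(x_j-x_i) * sign(y_j-y_i).
  (1,2):dx=+1,dy=+3->C; (1,3):dx=+9,dy=+11->C; (1,4):dx=+5,dy=+5->C; (1,5):dx=+4,dy=+1->C
  (1,6):dx=+10,dy=+9->C; (1,7):dx=+7,dy=+8->C; (2,3):dx=+8,dy=+8->C; (2,4):dx=+4,dy=+2->C
  (2,5):dx=+3,dy=-2->D; (2,6):dx=+9,dy=+6->C; (2,7):dx=+6,dy=+5->C; (3,4):dx=-4,dy=-6->C
  (3,5):dx=-5,dy=-10->C; (3,6):dx=+1,dy=-2->D; (3,7):dx=-2,dy=-3->C; (4,5):dx=-1,dy=-4->C
  (4,6):dx=+5,dy=+4->C; (4,7):dx=+2,dy=+3->C; (5,6):dx=+6,dy=+8->C; (5,7):dx=+3,dy=+7->C
  (6,7):dx=-3,dy=-1->C
Step 2: C = 19, D = 2, total pairs = 21.
Step 3: tau = (C - D)/(n(n-1)/2) = (19 - 2)/21 = 0.809524.
Step 4: Exact two-sided p-value (enumerate n! = 5040 permutations of y under H0): p = 0.010714.
Step 5: alpha = 0.05. reject H0.

tau_b = 0.8095 (C=19, D=2), p = 0.010714, reject H0.


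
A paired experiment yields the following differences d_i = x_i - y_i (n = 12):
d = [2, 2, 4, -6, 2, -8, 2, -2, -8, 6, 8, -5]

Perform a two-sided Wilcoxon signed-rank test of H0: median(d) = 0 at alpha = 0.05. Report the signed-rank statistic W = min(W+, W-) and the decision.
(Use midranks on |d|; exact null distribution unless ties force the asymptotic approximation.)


Step 1: Drop any zero differences (none here) and take |d_i|.
|d| = [2, 2, 4, 6, 2, 8, 2, 2, 8, 6, 8, 5]
Step 2: Midrank |d_i| (ties get averaged ranks).
ranks: |2|->3, |2|->3, |4|->6, |6|->8.5, |2|->3, |8|->11, |2|->3, |2|->3, |8|->11, |6|->8.5, |8|->11, |5|->7
Step 3: Attach original signs; sum ranks with positive sign and with negative sign.
W+ = 3 + 3 + 6 + 3 + 3 + 8.5 + 11 = 37.5
W- = 8.5 + 11 + 3 + 11 + 7 = 40.5
(Check: W+ + W- = 78 should equal n(n+1)/2 = 78.)
Step 4: Test statistic W = min(W+, W-) = 37.5.
Step 5: Ties in |d|, so use the tie-corrected normal approximation.
        E[W] = n(n+1)/4 = 12*13/4 = 39.
        Tie groups: |d|=2 (t=5), |d|=6 (t=2), |d|=8 (t=3); sum(t^3 - t) = 150.
        Var[W] = n(n+1)(2n+1)/24 - sum(t^3-t)/48 = 3900/24 - 150/48 = 159.375.
        z = (W - E[W]) / sqrt(Var[W]) = (37.5 - 39) / 12.6244 = -0.1188.
        Two-sided p = 2*Phi(z) = 0.905420.
Step 6: alpha = 0.05. fail to reject H0.

W+ = 37.5, W- = 40.5, W = min = 37.5, p = 0.905420, fail to reject H0.


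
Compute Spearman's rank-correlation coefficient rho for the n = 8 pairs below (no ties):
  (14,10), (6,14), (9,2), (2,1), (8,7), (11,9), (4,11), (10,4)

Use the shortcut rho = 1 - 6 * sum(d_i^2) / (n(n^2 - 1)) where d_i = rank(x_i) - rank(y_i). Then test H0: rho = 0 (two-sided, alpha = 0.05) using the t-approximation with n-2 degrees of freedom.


Step 1: Rank x and y separately (midranks; no ties here).
rank(x): 14->8, 6->3, 9->5, 2->1, 8->4, 11->7, 4->2, 10->6
rank(y): 10->6, 14->8, 2->2, 1->1, 7->4, 9->5, 11->7, 4->3
Step 2: d_i = R_x(i) - R_y(i); compute d_i^2.
  (8-6)^2=4, (3-8)^2=25, (5-2)^2=9, (1-1)^2=0, (4-4)^2=0, (7-5)^2=4, (2-7)^2=25, (6-3)^2=9
sum(d^2) = 76.
Step 3: rho = 1 - 6*76 / (8*(8^2 - 1)) = 1 - 456/504 = 0.095238.
Step 4: Under H0, t = rho * sqrt((n-2)/(1-rho^2)) = 0.2343 ~ t(6).
Step 5: Two-sided p-value from the t-distribution with 6 df = 0.822505.
Step 6: alpha = 0.05. fail to reject H0.

rho = 0.0952, p = 0.822505, fail to reject H0 at alpha = 0.05.


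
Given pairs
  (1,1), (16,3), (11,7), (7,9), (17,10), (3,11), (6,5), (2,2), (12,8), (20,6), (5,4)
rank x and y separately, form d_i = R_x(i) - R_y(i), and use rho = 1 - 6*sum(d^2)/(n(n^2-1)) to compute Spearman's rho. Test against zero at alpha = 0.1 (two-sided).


Step 1: Rank x and y separately (midranks; no ties here).
rank(x): 1->1, 16->9, 11->7, 7->6, 17->10, 3->3, 6->5, 2->2, 12->8, 20->11, 5->4
rank(y): 1->1, 3->3, 7->7, 9->9, 10->10, 11->11, 5->5, 2->2, 8->8, 6->6, 4->4
Step 2: d_i = R_x(i) - R_y(i); compute d_i^2.
  (1-1)^2=0, (9-3)^2=36, (7-7)^2=0, (6-9)^2=9, (10-10)^2=0, (3-11)^2=64, (5-5)^2=0, (2-2)^2=0, (8-8)^2=0, (11-6)^2=25, (4-4)^2=0
sum(d^2) = 134.
Step 3: rho = 1 - 6*134 / (11*(11^2 - 1)) = 1 - 804/1320 = 0.390909.
Step 4: Under H0, t = rho * sqrt((n-2)/(1-rho^2)) = 1.2741 ~ t(9).
Step 5: Two-sided p-value from the t-distribution with 9 df = 0.234540.
Step 6: alpha = 0.1. fail to reject H0.

rho = 0.3909, p = 0.234540, fail to reject H0 at alpha = 0.1.


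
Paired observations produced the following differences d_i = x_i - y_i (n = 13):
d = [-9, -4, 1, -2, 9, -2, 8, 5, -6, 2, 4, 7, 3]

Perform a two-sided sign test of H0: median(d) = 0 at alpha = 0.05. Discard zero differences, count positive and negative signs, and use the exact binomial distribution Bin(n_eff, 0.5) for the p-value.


Step 1: Discard zero differences. Original n = 13; n_eff = number of nonzero differences = 13.
Nonzero differences (with sign): -9, -4, +1, -2, +9, -2, +8, +5, -6, +2, +4, +7, +3
Step 2: Count signs: positive = 8, negative = 5.
Step 3: Under H0: P(positive) = 0.5, so the number of positives S ~ Bin(13, 0.5).
Step 4: Two-sided exact p-value = sum of Bin(13,0.5) probabilities at or below the observed probability = 0.581055.
Step 5: alpha = 0.05. fail to reject H0.

n_eff = 13, pos = 8, neg = 5, p = 0.581055, fail to reject H0.


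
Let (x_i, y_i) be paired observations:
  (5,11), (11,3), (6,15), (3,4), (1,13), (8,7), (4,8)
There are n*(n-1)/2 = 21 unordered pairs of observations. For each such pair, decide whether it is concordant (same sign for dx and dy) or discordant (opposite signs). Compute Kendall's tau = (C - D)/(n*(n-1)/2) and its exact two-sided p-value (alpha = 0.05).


Step 1: Enumerate the 21 unordered pairs (i,j) with i<j and classify each by sign(x_j-x_i) * sign(y_j-y_i).
  (1,2):dx=+6,dy=-8->D; (1,3):dx=+1,dy=+4->C; (1,4):dx=-2,dy=-7->C; (1,5):dx=-4,dy=+2->D
  (1,6):dx=+3,dy=-4->D; (1,7):dx=-1,dy=-3->C; (2,3):dx=-5,dy=+12->D; (2,4):dx=-8,dy=+1->D
  (2,5):dx=-10,dy=+10->D; (2,6):dx=-3,dy=+4->D; (2,7):dx=-7,dy=+5->D; (3,4):dx=-3,dy=-11->C
  (3,5):dx=-5,dy=-2->C; (3,6):dx=+2,dy=-8->D; (3,7):dx=-2,dy=-7->C; (4,5):dx=-2,dy=+9->D
  (4,6):dx=+5,dy=+3->C; (4,7):dx=+1,dy=+4->C; (5,6):dx=+7,dy=-6->D; (5,7):dx=+3,dy=-5->D
  (6,7):dx=-4,dy=+1->D
Step 2: C = 8, D = 13, total pairs = 21.
Step 3: tau = (C - D)/(n(n-1)/2) = (8 - 13)/21 = -0.238095.
Step 4: Exact two-sided p-value (enumerate n! = 5040 permutations of y under H0): p = 0.561905.
Step 5: alpha = 0.05. fail to reject H0.

tau_b = -0.2381 (C=8, D=13), p = 0.561905, fail to reject H0.


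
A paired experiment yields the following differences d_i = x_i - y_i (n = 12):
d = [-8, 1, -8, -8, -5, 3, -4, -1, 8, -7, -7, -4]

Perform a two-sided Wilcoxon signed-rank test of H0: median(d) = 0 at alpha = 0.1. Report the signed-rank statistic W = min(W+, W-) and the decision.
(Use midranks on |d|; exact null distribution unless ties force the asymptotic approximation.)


Step 1: Drop any zero differences (none here) and take |d_i|.
|d| = [8, 1, 8, 8, 5, 3, 4, 1, 8, 7, 7, 4]
Step 2: Midrank |d_i| (ties get averaged ranks).
ranks: |8|->10.5, |1|->1.5, |8|->10.5, |8|->10.5, |5|->6, |3|->3, |4|->4.5, |1|->1.5, |8|->10.5, |7|->7.5, |7|->7.5, |4|->4.5
Step 3: Attach original signs; sum ranks with positive sign and with negative sign.
W+ = 1.5 + 3 + 10.5 = 15
W- = 10.5 + 10.5 + 10.5 + 6 + 4.5 + 1.5 + 7.5 + 7.5 + 4.5 = 63
(Check: W+ + W- = 78 should equal n(n+1)/2 = 78.)
Step 4: Test statistic W = min(W+, W-) = 15.
Step 5: Ties in |d|, so use the tie-corrected normal approximation.
        E[W] = n(n+1)/4 = 12*13/4 = 39.
        Tie groups: |d|=1 (t=2), |d|=4 (t=2), |d|=7 (t=2), |d|=8 (t=4); sum(t^3 - t) = 78.
        Var[W] = n(n+1)(2n+1)/24 - sum(t^3-t)/48 = 3900/24 - 78/48 = 160.875.
        z = (W - E[W]) / sqrt(Var[W]) = (15 - 39) / 12.6837 = -1.8922.
        Two-sided p = 2*Phi(z) = 0.058464.
Step 6: alpha = 0.1. reject H0.

W+ = 15, W- = 63, W = min = 15, p = 0.058464, reject H0.
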